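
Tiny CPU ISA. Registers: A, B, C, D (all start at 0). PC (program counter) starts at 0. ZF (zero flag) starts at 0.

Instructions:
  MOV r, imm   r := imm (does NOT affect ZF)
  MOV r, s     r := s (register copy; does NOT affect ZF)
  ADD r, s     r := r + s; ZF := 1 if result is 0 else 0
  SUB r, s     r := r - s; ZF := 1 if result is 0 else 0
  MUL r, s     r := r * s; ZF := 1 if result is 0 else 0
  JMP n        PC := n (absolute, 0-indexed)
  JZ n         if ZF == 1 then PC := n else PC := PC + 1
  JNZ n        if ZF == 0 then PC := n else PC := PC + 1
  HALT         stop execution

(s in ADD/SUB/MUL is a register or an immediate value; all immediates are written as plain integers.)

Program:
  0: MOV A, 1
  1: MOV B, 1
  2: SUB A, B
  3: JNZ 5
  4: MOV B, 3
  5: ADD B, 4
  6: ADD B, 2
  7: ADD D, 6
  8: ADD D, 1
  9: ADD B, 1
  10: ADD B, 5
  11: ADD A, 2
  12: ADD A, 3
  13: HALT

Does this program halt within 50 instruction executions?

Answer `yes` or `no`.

Step 1: PC=0 exec 'MOV A, 1'. After: A=1 B=0 C=0 D=0 ZF=0 PC=1
Step 2: PC=1 exec 'MOV B, 1'. After: A=1 B=1 C=0 D=0 ZF=0 PC=2
Step 3: PC=2 exec 'SUB A, B'. After: A=0 B=1 C=0 D=0 ZF=1 PC=3
Step 4: PC=3 exec 'JNZ 5'. After: A=0 B=1 C=0 D=0 ZF=1 PC=4
Step 5: PC=4 exec 'MOV B, 3'. After: A=0 B=3 C=0 D=0 ZF=1 PC=5
Step 6: PC=5 exec 'ADD B, 4'. After: A=0 B=7 C=0 D=0 ZF=0 PC=6
Step 7: PC=6 exec 'ADD B, 2'. After: A=0 B=9 C=0 D=0 ZF=0 PC=7
Step 8: PC=7 exec 'ADD D, 6'. After: A=0 B=9 C=0 D=6 ZF=0 PC=8
Step 9: PC=8 exec 'ADD D, 1'. After: A=0 B=9 C=0 D=7 ZF=0 PC=9
Step 10: PC=9 exec 'ADD B, 1'. After: A=0 B=10 C=0 D=7 ZF=0 PC=10
Step 11: PC=10 exec 'ADD B, 5'. After: A=0 B=15 C=0 D=7 ZF=0 PC=11
Step 12: PC=11 exec 'ADD A, 2'. After: A=2 B=15 C=0 D=7 ZF=0 PC=12
Step 13: PC=12 exec 'ADD A, 3'. After: A=5 B=15 C=0 D=7 ZF=0 PC=13
Step 14: PC=13 exec 'HALT'. After: A=5 B=15 C=0 D=7 ZF=0 PC=13 HALTED

Answer: yes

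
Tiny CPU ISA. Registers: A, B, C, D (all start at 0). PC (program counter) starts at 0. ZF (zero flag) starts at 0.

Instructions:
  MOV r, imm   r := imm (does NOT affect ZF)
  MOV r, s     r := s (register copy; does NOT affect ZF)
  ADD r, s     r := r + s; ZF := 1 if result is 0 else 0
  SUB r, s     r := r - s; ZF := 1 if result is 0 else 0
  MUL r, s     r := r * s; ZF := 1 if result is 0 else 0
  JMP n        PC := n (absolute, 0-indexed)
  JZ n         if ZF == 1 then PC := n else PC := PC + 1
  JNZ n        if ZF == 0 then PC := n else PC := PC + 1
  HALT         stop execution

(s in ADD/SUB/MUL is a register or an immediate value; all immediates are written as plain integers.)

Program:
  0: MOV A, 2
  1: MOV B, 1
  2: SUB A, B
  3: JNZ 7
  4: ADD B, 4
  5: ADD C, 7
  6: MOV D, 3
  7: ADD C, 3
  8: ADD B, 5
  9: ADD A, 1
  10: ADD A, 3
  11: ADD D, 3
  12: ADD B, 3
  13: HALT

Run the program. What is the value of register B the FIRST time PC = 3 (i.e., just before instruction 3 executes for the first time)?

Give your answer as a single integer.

Step 1: PC=0 exec 'MOV A, 2'. After: A=2 B=0 C=0 D=0 ZF=0 PC=1
Step 2: PC=1 exec 'MOV B, 1'. After: A=2 B=1 C=0 D=0 ZF=0 PC=2
Step 3: PC=2 exec 'SUB A, B'. After: A=1 B=1 C=0 D=0 ZF=0 PC=3
First time PC=3: B=1

1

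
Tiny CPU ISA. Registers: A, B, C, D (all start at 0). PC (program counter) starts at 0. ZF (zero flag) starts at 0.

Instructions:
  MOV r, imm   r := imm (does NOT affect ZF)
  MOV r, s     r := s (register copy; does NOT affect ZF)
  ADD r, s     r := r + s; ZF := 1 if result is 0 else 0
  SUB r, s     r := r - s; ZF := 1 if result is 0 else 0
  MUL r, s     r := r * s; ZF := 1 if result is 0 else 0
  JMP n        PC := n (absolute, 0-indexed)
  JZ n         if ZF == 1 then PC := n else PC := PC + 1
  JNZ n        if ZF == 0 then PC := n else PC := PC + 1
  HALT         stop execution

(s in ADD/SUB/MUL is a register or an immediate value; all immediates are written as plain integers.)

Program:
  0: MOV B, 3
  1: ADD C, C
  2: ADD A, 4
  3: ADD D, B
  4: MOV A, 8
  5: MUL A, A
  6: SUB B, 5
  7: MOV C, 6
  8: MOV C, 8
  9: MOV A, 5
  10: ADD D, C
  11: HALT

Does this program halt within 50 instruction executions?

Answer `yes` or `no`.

Step 1: PC=0 exec 'MOV B, 3'. After: A=0 B=3 C=0 D=0 ZF=0 PC=1
Step 2: PC=1 exec 'ADD C, C'. After: A=0 B=3 C=0 D=0 ZF=1 PC=2
Step 3: PC=2 exec 'ADD A, 4'. After: A=4 B=3 C=0 D=0 ZF=0 PC=3
Step 4: PC=3 exec 'ADD D, B'. After: A=4 B=3 C=0 D=3 ZF=0 PC=4
Step 5: PC=4 exec 'MOV A, 8'. After: A=8 B=3 C=0 D=3 ZF=0 PC=5
Step 6: PC=5 exec 'MUL A, A'. After: A=64 B=3 C=0 D=3 ZF=0 PC=6
Step 7: PC=6 exec 'SUB B, 5'. After: A=64 B=-2 C=0 D=3 ZF=0 PC=7
Step 8: PC=7 exec 'MOV C, 6'. After: A=64 B=-2 C=6 D=3 ZF=0 PC=8
Step 9: PC=8 exec 'MOV C, 8'. After: A=64 B=-2 C=8 D=3 ZF=0 PC=9
Step 10: PC=9 exec 'MOV A, 5'. After: A=5 B=-2 C=8 D=3 ZF=0 PC=10
Step 11: PC=10 exec 'ADD D, C'. After: A=5 B=-2 C=8 D=11 ZF=0 PC=11
Step 12: PC=11 exec 'HALT'. After: A=5 B=-2 C=8 D=11 ZF=0 PC=11 HALTED

Answer: yes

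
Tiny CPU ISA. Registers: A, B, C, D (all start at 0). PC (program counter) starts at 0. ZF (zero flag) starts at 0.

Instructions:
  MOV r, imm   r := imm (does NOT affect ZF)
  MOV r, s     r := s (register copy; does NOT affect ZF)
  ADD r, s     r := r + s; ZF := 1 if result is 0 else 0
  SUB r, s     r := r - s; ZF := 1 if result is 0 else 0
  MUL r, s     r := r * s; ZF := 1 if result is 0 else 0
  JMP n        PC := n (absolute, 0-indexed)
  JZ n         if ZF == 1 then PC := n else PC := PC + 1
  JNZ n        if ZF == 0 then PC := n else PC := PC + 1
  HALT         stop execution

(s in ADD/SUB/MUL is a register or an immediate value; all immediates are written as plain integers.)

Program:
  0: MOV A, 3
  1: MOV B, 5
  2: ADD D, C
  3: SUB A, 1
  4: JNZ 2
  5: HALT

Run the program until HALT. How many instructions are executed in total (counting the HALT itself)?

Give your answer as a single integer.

Answer: 12

Derivation:
Step 1: PC=0 exec 'MOV A, 3'. After: A=3 B=0 C=0 D=0 ZF=0 PC=1
Step 2: PC=1 exec 'MOV B, 5'. After: A=3 B=5 C=0 D=0 ZF=0 PC=2
Step 3: PC=2 exec 'ADD D, C'. After: A=3 B=5 C=0 D=0 ZF=1 PC=3
Step 4: PC=3 exec 'SUB A, 1'. After: A=2 B=5 C=0 D=0 ZF=0 PC=4
Step 5: PC=4 exec 'JNZ 2'. After: A=2 B=5 C=0 D=0 ZF=0 PC=2
Step 6: PC=2 exec 'ADD D, C'. After: A=2 B=5 C=0 D=0 ZF=1 PC=3
Step 7: PC=3 exec 'SUB A, 1'. After: A=1 B=5 C=0 D=0 ZF=0 PC=4
Step 8: PC=4 exec 'JNZ 2'. After: A=1 B=5 C=0 D=0 ZF=0 PC=2
Step 9: PC=2 exec 'ADD D, C'. After: A=1 B=5 C=0 D=0 ZF=1 PC=3
Step 10: PC=3 exec 'SUB A, 1'. After: A=0 B=5 C=0 D=0 ZF=1 PC=4
Step 11: PC=4 exec 'JNZ 2'. After: A=0 B=5 C=0 D=0 ZF=1 PC=5
Step 12: PC=5 exec 'HALT'. After: A=0 B=5 C=0 D=0 ZF=1 PC=5 HALTED
Total instructions executed: 12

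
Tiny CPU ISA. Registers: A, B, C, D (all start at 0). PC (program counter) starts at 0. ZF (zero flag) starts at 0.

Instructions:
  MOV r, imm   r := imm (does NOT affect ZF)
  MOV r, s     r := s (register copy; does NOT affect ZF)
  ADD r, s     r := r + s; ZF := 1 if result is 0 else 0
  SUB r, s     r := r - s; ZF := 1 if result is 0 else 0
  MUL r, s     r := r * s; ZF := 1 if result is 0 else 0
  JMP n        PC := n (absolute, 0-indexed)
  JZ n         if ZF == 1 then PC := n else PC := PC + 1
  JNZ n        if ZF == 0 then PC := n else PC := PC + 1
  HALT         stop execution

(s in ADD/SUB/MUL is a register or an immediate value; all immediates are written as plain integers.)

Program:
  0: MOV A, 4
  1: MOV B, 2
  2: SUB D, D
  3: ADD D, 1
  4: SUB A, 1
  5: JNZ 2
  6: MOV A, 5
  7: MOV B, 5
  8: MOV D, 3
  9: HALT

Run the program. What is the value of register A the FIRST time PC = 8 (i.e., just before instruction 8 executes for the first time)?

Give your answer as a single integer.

Step 1: PC=0 exec 'MOV A, 4'. After: A=4 B=0 C=0 D=0 ZF=0 PC=1
Step 2: PC=1 exec 'MOV B, 2'. After: A=4 B=2 C=0 D=0 ZF=0 PC=2
Step 3: PC=2 exec 'SUB D, D'. After: A=4 B=2 C=0 D=0 ZF=1 PC=3
Step 4: PC=3 exec 'ADD D, 1'. After: A=4 B=2 C=0 D=1 ZF=0 PC=4
Step 5: PC=4 exec 'SUB A, 1'. After: A=3 B=2 C=0 D=1 ZF=0 PC=5
Step 6: PC=5 exec 'JNZ 2'. After: A=3 B=2 C=0 D=1 ZF=0 PC=2
Step 7: PC=2 exec 'SUB D, D'. After: A=3 B=2 C=0 D=0 ZF=1 PC=3
Step 8: PC=3 exec 'ADD D, 1'. After: A=3 B=2 C=0 D=1 ZF=0 PC=4
Step 9: PC=4 exec 'SUB A, 1'. After: A=2 B=2 C=0 D=1 ZF=0 PC=5
Step 10: PC=5 exec 'JNZ 2'. After: A=2 B=2 C=0 D=1 ZF=0 PC=2
Step 11: PC=2 exec 'SUB D, D'. After: A=2 B=2 C=0 D=0 ZF=1 PC=3
Step 12: PC=3 exec 'ADD D, 1'. After: A=2 B=2 C=0 D=1 ZF=0 PC=4
Step 13: PC=4 exec 'SUB A, 1'. After: A=1 B=2 C=0 D=1 ZF=0 PC=5
Step 14: PC=5 exec 'JNZ 2'. After: A=1 B=2 C=0 D=1 ZF=0 PC=2
Step 15: PC=2 exec 'SUB D, D'. After: A=1 B=2 C=0 D=0 ZF=1 PC=3
Step 16: PC=3 exec 'ADD D, 1'. After: A=1 B=2 C=0 D=1 ZF=0 PC=4
Step 17: PC=4 exec 'SUB A, 1'. After: A=0 B=2 C=0 D=1 ZF=1 PC=5
Step 18: PC=5 exec 'JNZ 2'. After: A=0 B=2 C=0 D=1 ZF=1 PC=6
Step 19: PC=6 exec 'MOV A, 5'. After: A=5 B=2 C=0 D=1 ZF=1 PC=7
Step 20: PC=7 exec 'MOV B, 5'. After: A=5 B=5 C=0 D=1 ZF=1 PC=8
First time PC=8: A=5

5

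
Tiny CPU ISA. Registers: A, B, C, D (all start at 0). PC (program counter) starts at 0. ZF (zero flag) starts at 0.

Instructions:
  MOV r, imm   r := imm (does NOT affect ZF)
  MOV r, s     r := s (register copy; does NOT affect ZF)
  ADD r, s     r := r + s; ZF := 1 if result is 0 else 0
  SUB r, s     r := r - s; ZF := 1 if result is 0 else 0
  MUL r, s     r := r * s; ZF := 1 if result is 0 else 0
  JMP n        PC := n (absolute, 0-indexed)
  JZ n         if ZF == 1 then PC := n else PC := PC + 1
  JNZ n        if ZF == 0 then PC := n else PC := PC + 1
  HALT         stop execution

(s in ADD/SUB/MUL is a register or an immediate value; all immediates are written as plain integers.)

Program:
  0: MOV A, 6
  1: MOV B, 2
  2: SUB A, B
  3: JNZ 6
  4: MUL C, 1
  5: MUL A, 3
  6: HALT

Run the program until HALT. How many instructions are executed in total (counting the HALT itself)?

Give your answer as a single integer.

Answer: 5

Derivation:
Step 1: PC=0 exec 'MOV A, 6'. After: A=6 B=0 C=0 D=0 ZF=0 PC=1
Step 2: PC=1 exec 'MOV B, 2'. After: A=6 B=2 C=0 D=0 ZF=0 PC=2
Step 3: PC=2 exec 'SUB A, B'. After: A=4 B=2 C=0 D=0 ZF=0 PC=3
Step 4: PC=3 exec 'JNZ 6'. After: A=4 B=2 C=0 D=0 ZF=0 PC=6
Step 5: PC=6 exec 'HALT'. After: A=4 B=2 C=0 D=0 ZF=0 PC=6 HALTED
Total instructions executed: 5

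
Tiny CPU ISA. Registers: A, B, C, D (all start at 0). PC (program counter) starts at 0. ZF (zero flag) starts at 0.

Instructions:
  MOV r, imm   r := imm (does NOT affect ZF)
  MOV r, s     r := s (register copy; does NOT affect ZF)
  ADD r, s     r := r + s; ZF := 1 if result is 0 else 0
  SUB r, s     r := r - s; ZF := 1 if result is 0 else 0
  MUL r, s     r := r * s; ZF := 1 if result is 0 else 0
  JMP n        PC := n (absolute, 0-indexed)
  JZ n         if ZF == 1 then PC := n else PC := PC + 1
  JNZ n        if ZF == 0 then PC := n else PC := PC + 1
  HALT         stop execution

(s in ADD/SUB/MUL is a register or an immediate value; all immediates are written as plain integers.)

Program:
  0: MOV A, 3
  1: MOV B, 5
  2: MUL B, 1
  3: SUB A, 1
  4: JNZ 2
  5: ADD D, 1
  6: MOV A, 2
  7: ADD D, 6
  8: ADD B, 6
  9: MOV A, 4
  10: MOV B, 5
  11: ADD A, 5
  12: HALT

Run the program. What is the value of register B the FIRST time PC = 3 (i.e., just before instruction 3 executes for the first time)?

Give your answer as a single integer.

Step 1: PC=0 exec 'MOV A, 3'. After: A=3 B=0 C=0 D=0 ZF=0 PC=1
Step 2: PC=1 exec 'MOV B, 5'. After: A=3 B=5 C=0 D=0 ZF=0 PC=2
Step 3: PC=2 exec 'MUL B, 1'. After: A=3 B=5 C=0 D=0 ZF=0 PC=3
First time PC=3: B=5

5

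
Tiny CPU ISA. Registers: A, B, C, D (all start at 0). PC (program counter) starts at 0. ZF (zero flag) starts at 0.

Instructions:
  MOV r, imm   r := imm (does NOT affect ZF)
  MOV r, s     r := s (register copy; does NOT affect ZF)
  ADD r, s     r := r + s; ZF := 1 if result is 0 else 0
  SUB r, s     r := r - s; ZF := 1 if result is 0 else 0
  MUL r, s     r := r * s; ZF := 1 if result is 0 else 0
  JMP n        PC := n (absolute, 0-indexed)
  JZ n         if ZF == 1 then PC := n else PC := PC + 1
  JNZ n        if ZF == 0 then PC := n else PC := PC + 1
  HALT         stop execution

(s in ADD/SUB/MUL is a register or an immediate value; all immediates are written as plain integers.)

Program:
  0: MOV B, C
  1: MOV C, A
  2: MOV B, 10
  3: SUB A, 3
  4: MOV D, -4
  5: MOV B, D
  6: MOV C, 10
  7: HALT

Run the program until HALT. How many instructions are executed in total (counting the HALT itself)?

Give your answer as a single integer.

Answer: 8

Derivation:
Step 1: PC=0 exec 'MOV B, C'. After: A=0 B=0 C=0 D=0 ZF=0 PC=1
Step 2: PC=1 exec 'MOV C, A'. After: A=0 B=0 C=0 D=0 ZF=0 PC=2
Step 3: PC=2 exec 'MOV B, 10'. After: A=0 B=10 C=0 D=0 ZF=0 PC=3
Step 4: PC=3 exec 'SUB A, 3'. After: A=-3 B=10 C=0 D=0 ZF=0 PC=4
Step 5: PC=4 exec 'MOV D, -4'. After: A=-3 B=10 C=0 D=-4 ZF=0 PC=5
Step 6: PC=5 exec 'MOV B, D'. After: A=-3 B=-4 C=0 D=-4 ZF=0 PC=6
Step 7: PC=6 exec 'MOV C, 10'. After: A=-3 B=-4 C=10 D=-4 ZF=0 PC=7
Step 8: PC=7 exec 'HALT'. After: A=-3 B=-4 C=10 D=-4 ZF=0 PC=7 HALTED
Total instructions executed: 8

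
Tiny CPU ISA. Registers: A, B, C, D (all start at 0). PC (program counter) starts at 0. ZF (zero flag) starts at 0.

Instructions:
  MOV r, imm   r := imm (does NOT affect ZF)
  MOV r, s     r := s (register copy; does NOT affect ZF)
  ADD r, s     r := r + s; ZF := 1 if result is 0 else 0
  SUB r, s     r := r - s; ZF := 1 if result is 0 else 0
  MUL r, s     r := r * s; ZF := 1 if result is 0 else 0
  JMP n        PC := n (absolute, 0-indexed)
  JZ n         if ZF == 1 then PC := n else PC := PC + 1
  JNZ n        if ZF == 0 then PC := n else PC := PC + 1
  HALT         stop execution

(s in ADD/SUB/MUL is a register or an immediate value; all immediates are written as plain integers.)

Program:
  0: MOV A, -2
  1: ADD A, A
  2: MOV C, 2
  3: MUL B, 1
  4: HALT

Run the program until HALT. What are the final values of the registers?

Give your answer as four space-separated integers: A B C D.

Step 1: PC=0 exec 'MOV A, -2'. After: A=-2 B=0 C=0 D=0 ZF=0 PC=1
Step 2: PC=1 exec 'ADD A, A'. After: A=-4 B=0 C=0 D=0 ZF=0 PC=2
Step 3: PC=2 exec 'MOV C, 2'. After: A=-4 B=0 C=2 D=0 ZF=0 PC=3
Step 4: PC=3 exec 'MUL B, 1'. After: A=-4 B=0 C=2 D=0 ZF=1 PC=4
Step 5: PC=4 exec 'HALT'. After: A=-4 B=0 C=2 D=0 ZF=1 PC=4 HALTED

Answer: -4 0 2 0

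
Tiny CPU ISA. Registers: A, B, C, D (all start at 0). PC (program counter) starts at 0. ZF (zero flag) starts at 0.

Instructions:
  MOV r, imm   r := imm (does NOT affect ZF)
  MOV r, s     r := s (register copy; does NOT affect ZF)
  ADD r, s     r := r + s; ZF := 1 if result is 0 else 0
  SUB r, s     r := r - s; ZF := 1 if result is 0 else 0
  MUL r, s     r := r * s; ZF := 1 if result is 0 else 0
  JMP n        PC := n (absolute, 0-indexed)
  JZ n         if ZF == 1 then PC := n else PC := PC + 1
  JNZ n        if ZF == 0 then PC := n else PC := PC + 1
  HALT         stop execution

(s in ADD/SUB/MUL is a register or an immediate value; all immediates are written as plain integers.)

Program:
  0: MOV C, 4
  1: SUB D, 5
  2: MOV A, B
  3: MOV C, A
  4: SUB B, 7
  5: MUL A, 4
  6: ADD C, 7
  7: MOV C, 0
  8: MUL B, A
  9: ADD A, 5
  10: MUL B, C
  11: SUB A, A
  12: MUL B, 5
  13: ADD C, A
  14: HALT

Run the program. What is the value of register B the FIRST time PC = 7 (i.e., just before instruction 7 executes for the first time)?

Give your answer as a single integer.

Step 1: PC=0 exec 'MOV C, 4'. After: A=0 B=0 C=4 D=0 ZF=0 PC=1
Step 2: PC=1 exec 'SUB D, 5'. After: A=0 B=0 C=4 D=-5 ZF=0 PC=2
Step 3: PC=2 exec 'MOV A, B'. After: A=0 B=0 C=4 D=-5 ZF=0 PC=3
Step 4: PC=3 exec 'MOV C, A'. After: A=0 B=0 C=0 D=-5 ZF=0 PC=4
Step 5: PC=4 exec 'SUB B, 7'. After: A=0 B=-7 C=0 D=-5 ZF=0 PC=5
Step 6: PC=5 exec 'MUL A, 4'. After: A=0 B=-7 C=0 D=-5 ZF=1 PC=6
Step 7: PC=6 exec 'ADD C, 7'. After: A=0 B=-7 C=7 D=-5 ZF=0 PC=7
First time PC=7: B=-7

-7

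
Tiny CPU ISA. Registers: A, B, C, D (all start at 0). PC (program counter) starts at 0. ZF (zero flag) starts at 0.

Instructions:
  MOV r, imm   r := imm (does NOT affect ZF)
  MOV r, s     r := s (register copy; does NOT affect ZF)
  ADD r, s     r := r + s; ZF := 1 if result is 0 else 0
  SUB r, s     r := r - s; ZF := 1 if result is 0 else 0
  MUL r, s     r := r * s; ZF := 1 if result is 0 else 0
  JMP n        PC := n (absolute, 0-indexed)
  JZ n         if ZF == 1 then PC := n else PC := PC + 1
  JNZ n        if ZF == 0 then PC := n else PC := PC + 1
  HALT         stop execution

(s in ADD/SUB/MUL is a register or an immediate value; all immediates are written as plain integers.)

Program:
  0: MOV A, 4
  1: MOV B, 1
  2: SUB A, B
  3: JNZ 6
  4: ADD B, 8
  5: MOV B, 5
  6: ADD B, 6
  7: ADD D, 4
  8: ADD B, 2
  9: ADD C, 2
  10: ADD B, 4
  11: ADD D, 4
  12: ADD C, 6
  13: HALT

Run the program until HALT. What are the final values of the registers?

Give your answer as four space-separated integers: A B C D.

Answer: 3 13 8 8

Derivation:
Step 1: PC=0 exec 'MOV A, 4'. After: A=4 B=0 C=0 D=0 ZF=0 PC=1
Step 2: PC=1 exec 'MOV B, 1'. After: A=4 B=1 C=0 D=0 ZF=0 PC=2
Step 3: PC=2 exec 'SUB A, B'. After: A=3 B=1 C=0 D=0 ZF=0 PC=3
Step 4: PC=3 exec 'JNZ 6'. After: A=3 B=1 C=0 D=0 ZF=0 PC=6
Step 5: PC=6 exec 'ADD B, 6'. After: A=3 B=7 C=0 D=0 ZF=0 PC=7
Step 6: PC=7 exec 'ADD D, 4'. After: A=3 B=7 C=0 D=4 ZF=0 PC=8
Step 7: PC=8 exec 'ADD B, 2'. After: A=3 B=9 C=0 D=4 ZF=0 PC=9
Step 8: PC=9 exec 'ADD C, 2'. After: A=3 B=9 C=2 D=4 ZF=0 PC=10
Step 9: PC=10 exec 'ADD B, 4'. After: A=3 B=13 C=2 D=4 ZF=0 PC=11
Step 10: PC=11 exec 'ADD D, 4'. After: A=3 B=13 C=2 D=8 ZF=0 PC=12
Step 11: PC=12 exec 'ADD C, 6'. After: A=3 B=13 C=8 D=8 ZF=0 PC=13
Step 12: PC=13 exec 'HALT'. After: A=3 B=13 C=8 D=8 ZF=0 PC=13 HALTED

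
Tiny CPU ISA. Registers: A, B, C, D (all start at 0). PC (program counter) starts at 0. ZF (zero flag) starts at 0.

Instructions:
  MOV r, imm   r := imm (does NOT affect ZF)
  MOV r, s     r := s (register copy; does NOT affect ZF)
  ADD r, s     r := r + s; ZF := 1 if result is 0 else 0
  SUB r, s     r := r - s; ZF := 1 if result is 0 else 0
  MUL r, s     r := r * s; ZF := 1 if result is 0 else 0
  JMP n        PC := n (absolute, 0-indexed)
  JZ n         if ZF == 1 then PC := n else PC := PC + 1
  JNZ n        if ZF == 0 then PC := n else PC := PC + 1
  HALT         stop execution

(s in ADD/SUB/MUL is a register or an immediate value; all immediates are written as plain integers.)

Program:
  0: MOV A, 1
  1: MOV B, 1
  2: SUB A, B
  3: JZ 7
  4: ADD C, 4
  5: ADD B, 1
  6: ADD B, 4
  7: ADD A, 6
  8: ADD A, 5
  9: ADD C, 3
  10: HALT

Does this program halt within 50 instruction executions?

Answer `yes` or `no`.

Answer: yes

Derivation:
Step 1: PC=0 exec 'MOV A, 1'. After: A=1 B=0 C=0 D=0 ZF=0 PC=1
Step 2: PC=1 exec 'MOV B, 1'. After: A=1 B=1 C=0 D=0 ZF=0 PC=2
Step 3: PC=2 exec 'SUB A, B'. After: A=0 B=1 C=0 D=0 ZF=1 PC=3
Step 4: PC=3 exec 'JZ 7'. After: A=0 B=1 C=0 D=0 ZF=1 PC=7
Step 5: PC=7 exec 'ADD A, 6'. After: A=6 B=1 C=0 D=0 ZF=0 PC=8
Step 6: PC=8 exec 'ADD A, 5'. After: A=11 B=1 C=0 D=0 ZF=0 PC=9
Step 7: PC=9 exec 'ADD C, 3'. After: A=11 B=1 C=3 D=0 ZF=0 PC=10
Step 8: PC=10 exec 'HALT'. After: A=11 B=1 C=3 D=0 ZF=0 PC=10 HALTED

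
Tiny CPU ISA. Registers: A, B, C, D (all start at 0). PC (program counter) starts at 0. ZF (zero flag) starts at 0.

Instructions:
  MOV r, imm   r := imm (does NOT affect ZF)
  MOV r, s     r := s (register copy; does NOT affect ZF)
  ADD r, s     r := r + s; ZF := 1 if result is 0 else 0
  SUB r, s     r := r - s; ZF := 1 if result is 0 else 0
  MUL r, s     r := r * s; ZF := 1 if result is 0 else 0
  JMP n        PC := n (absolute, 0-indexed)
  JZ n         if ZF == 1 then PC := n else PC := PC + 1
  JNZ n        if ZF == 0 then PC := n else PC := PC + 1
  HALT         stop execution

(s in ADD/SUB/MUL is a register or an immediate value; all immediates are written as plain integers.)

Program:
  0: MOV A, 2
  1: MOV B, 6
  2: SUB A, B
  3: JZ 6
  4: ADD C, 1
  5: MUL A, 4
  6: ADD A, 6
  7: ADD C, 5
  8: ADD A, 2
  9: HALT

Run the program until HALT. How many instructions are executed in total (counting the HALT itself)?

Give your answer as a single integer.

Answer: 10

Derivation:
Step 1: PC=0 exec 'MOV A, 2'. After: A=2 B=0 C=0 D=0 ZF=0 PC=1
Step 2: PC=1 exec 'MOV B, 6'. After: A=2 B=6 C=0 D=0 ZF=0 PC=2
Step 3: PC=2 exec 'SUB A, B'. After: A=-4 B=6 C=0 D=0 ZF=0 PC=3
Step 4: PC=3 exec 'JZ 6'. After: A=-4 B=6 C=0 D=0 ZF=0 PC=4
Step 5: PC=4 exec 'ADD C, 1'. After: A=-4 B=6 C=1 D=0 ZF=0 PC=5
Step 6: PC=5 exec 'MUL A, 4'. After: A=-16 B=6 C=1 D=0 ZF=0 PC=6
Step 7: PC=6 exec 'ADD A, 6'. After: A=-10 B=6 C=1 D=0 ZF=0 PC=7
Step 8: PC=7 exec 'ADD C, 5'. After: A=-10 B=6 C=6 D=0 ZF=0 PC=8
Step 9: PC=8 exec 'ADD A, 2'. After: A=-8 B=6 C=6 D=0 ZF=0 PC=9
Step 10: PC=9 exec 'HALT'. After: A=-8 B=6 C=6 D=0 ZF=0 PC=9 HALTED
Total instructions executed: 10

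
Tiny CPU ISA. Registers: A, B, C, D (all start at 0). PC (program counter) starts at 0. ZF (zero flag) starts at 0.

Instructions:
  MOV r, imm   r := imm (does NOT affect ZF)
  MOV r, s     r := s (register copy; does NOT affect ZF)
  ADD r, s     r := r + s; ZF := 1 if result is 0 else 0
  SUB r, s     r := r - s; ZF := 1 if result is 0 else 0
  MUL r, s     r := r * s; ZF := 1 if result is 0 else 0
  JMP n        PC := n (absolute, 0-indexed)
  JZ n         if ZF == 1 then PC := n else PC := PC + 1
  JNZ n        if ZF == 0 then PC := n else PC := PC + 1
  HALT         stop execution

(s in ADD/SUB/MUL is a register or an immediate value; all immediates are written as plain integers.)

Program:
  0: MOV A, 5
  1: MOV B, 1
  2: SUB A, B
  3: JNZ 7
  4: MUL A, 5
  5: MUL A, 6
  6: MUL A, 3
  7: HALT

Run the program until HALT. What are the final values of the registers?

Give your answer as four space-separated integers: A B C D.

Step 1: PC=0 exec 'MOV A, 5'. After: A=5 B=0 C=0 D=0 ZF=0 PC=1
Step 2: PC=1 exec 'MOV B, 1'. After: A=5 B=1 C=0 D=0 ZF=0 PC=2
Step 3: PC=2 exec 'SUB A, B'. After: A=4 B=1 C=0 D=0 ZF=0 PC=3
Step 4: PC=3 exec 'JNZ 7'. After: A=4 B=1 C=0 D=0 ZF=0 PC=7
Step 5: PC=7 exec 'HALT'. After: A=4 B=1 C=0 D=0 ZF=0 PC=7 HALTED

Answer: 4 1 0 0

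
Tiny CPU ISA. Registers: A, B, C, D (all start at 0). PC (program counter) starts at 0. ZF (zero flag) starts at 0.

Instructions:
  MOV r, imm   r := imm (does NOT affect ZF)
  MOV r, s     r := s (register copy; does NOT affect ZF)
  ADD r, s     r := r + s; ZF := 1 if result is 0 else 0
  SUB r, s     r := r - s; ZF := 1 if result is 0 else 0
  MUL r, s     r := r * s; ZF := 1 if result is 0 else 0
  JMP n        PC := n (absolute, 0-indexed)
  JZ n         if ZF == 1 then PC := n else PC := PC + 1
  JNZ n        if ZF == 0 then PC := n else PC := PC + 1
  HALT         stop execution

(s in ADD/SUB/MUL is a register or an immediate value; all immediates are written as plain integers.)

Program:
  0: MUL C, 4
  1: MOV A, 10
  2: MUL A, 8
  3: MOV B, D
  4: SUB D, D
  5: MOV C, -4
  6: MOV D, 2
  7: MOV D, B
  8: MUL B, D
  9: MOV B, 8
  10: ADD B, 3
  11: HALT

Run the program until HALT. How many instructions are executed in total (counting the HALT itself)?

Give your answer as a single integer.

Step 1: PC=0 exec 'MUL C, 4'. After: A=0 B=0 C=0 D=0 ZF=1 PC=1
Step 2: PC=1 exec 'MOV A, 10'. After: A=10 B=0 C=0 D=0 ZF=1 PC=2
Step 3: PC=2 exec 'MUL A, 8'. After: A=80 B=0 C=0 D=0 ZF=0 PC=3
Step 4: PC=3 exec 'MOV B, D'. After: A=80 B=0 C=0 D=0 ZF=0 PC=4
Step 5: PC=4 exec 'SUB D, D'. After: A=80 B=0 C=0 D=0 ZF=1 PC=5
Step 6: PC=5 exec 'MOV C, -4'. After: A=80 B=0 C=-4 D=0 ZF=1 PC=6
Step 7: PC=6 exec 'MOV D, 2'. After: A=80 B=0 C=-4 D=2 ZF=1 PC=7
Step 8: PC=7 exec 'MOV D, B'. After: A=80 B=0 C=-4 D=0 ZF=1 PC=8
Step 9: PC=8 exec 'MUL B, D'. After: A=80 B=0 C=-4 D=0 ZF=1 PC=9
Step 10: PC=9 exec 'MOV B, 8'. After: A=80 B=8 C=-4 D=0 ZF=1 PC=10
Step 11: PC=10 exec 'ADD B, 3'. After: A=80 B=11 C=-4 D=0 ZF=0 PC=11
Step 12: PC=11 exec 'HALT'. After: A=80 B=11 C=-4 D=0 ZF=0 PC=11 HALTED
Total instructions executed: 12

Answer: 12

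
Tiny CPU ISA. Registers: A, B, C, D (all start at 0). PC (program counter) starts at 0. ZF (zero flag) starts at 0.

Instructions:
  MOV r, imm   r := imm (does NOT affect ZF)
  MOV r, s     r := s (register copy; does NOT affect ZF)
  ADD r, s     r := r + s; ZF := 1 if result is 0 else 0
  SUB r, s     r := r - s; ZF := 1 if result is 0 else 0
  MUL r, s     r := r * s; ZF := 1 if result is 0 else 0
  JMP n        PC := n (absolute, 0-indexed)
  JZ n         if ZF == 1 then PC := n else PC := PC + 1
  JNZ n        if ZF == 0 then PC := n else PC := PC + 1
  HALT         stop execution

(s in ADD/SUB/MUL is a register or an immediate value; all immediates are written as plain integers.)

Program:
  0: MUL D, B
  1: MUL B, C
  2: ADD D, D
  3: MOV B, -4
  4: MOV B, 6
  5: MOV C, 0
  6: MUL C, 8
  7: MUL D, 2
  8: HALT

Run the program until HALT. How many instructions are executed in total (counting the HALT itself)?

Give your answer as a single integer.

Step 1: PC=0 exec 'MUL D, B'. After: A=0 B=0 C=0 D=0 ZF=1 PC=1
Step 2: PC=1 exec 'MUL B, C'. After: A=0 B=0 C=0 D=0 ZF=1 PC=2
Step 3: PC=2 exec 'ADD D, D'. After: A=0 B=0 C=0 D=0 ZF=1 PC=3
Step 4: PC=3 exec 'MOV B, -4'. After: A=0 B=-4 C=0 D=0 ZF=1 PC=4
Step 5: PC=4 exec 'MOV B, 6'. After: A=0 B=6 C=0 D=0 ZF=1 PC=5
Step 6: PC=5 exec 'MOV C, 0'. After: A=0 B=6 C=0 D=0 ZF=1 PC=6
Step 7: PC=6 exec 'MUL C, 8'. After: A=0 B=6 C=0 D=0 ZF=1 PC=7
Step 8: PC=7 exec 'MUL D, 2'. After: A=0 B=6 C=0 D=0 ZF=1 PC=8
Step 9: PC=8 exec 'HALT'. After: A=0 B=6 C=0 D=0 ZF=1 PC=8 HALTED
Total instructions executed: 9

Answer: 9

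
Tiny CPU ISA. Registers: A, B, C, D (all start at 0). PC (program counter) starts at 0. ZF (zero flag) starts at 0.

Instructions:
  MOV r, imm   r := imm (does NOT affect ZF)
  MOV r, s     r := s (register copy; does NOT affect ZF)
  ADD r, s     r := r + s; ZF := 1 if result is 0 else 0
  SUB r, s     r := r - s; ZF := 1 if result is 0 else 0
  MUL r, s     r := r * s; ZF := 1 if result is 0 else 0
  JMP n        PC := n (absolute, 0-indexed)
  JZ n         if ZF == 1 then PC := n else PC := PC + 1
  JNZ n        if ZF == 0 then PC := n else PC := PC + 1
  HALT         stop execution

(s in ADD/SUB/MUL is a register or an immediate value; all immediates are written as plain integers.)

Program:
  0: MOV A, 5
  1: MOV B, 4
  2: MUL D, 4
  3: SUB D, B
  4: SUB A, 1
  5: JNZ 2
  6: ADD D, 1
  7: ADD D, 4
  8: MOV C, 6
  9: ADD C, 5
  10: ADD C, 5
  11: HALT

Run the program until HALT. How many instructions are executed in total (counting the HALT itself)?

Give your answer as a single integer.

Answer: 28

Derivation:
Step 1: PC=0 exec 'MOV A, 5'. After: A=5 B=0 C=0 D=0 ZF=0 PC=1
Step 2: PC=1 exec 'MOV B, 4'. After: A=5 B=4 C=0 D=0 ZF=0 PC=2
Step 3: PC=2 exec 'MUL D, 4'. After: A=5 B=4 C=0 D=0 ZF=1 PC=3
Step 4: PC=3 exec 'SUB D, B'. After: A=5 B=4 C=0 D=-4 ZF=0 PC=4
Step 5: PC=4 exec 'SUB A, 1'. After: A=4 B=4 C=0 D=-4 ZF=0 PC=5
Step 6: PC=5 exec 'JNZ 2'. After: A=4 B=4 C=0 D=-4 ZF=0 PC=2
Step 7: PC=2 exec 'MUL D, 4'. After: A=4 B=4 C=0 D=-16 ZF=0 PC=3
Step 8: PC=3 exec 'SUB D, B'. After: A=4 B=4 C=0 D=-20 ZF=0 PC=4
Step 9: PC=4 exec 'SUB A, 1'. After: A=3 B=4 C=0 D=-20 ZF=0 PC=5
Step 10: PC=5 exec 'JNZ 2'. After: A=3 B=4 C=0 D=-20 ZF=0 PC=2
Step 11: PC=2 exec 'MUL D, 4'. After: A=3 B=4 C=0 D=-80 ZF=0 PC=3
Step 12: PC=3 exec 'SUB D, B'. After: A=3 B=4 C=0 D=-84 ZF=0 PC=4
Step 13: PC=4 exec 'SUB A, 1'. After: A=2 B=4 C=0 D=-84 ZF=0 PC=5
Step 14: PC=5 exec 'JNZ 2'. After: A=2 B=4 C=0 D=-84 ZF=0 PC=2
Step 15: PC=2 exec 'MUL D, 4'. After: A=2 B=4 C=0 D=-336 ZF=0 PC=3
Step 16: PC=3 exec 'SUB D, B'. After: A=2 B=4 C=0 D=-340 ZF=0 PC=4
Step 17: PC=4 exec 'SUB A, 1'. After: A=1 B=4 C=0 D=-340 ZF=0 PC=5
Step 18: PC=5 exec 'JNZ 2'. After: A=1 B=4 C=0 D=-340 ZF=0 PC=2
Step 19: PC=2 exec 'MUL D, 4'. After: A=1 B=4 C=0 D=-1360 ZF=0 PC=3
Step 20: PC=3 exec 'SUB D, B'. After: A=1 B=4 C=0 D=-1364 ZF=0 PC=4
Step 21: PC=4 exec 'SUB A, 1'. After: A=0 B=4 C=0 D=-1364 ZF=1 PC=5
Step 22: PC=5 exec 'JNZ 2'. After: A=0 B=4 C=0 D=-1364 ZF=1 PC=6
Step 23: PC=6 exec 'ADD D, 1'. After: A=0 B=4 C=0 D=-1363 ZF=0 PC=7
Step 24: PC=7 exec 'ADD D, 4'. After: A=0 B=4 C=0 D=-1359 ZF=0 PC=8
Step 25: PC=8 exec 'MOV C, 6'. After: A=0 B=4 C=6 D=-1359 ZF=0 PC=9
Step 26: PC=9 exec 'ADD C, 5'. After: A=0 B=4 C=11 D=-1359 ZF=0 PC=10
Step 27: PC=10 exec 'ADD C, 5'. After: A=0 B=4 C=16 D=-1359 ZF=0 PC=11
Step 28: PC=11 exec 'HALT'. After: A=0 B=4 C=16 D=-1359 ZF=0 PC=11 HALTED
Total instructions executed: 28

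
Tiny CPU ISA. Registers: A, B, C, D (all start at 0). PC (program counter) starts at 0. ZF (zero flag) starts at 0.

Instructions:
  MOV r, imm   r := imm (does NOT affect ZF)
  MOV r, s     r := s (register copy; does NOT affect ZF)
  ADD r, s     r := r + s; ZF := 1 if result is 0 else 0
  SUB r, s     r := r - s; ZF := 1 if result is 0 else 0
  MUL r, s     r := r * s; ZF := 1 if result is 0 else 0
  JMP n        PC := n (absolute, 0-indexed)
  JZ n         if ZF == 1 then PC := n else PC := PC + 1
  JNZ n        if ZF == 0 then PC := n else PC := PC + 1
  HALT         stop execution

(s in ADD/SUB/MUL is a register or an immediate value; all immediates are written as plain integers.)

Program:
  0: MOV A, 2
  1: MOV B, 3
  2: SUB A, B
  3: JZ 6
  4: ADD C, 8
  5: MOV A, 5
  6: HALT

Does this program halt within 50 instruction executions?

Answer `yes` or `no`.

Step 1: PC=0 exec 'MOV A, 2'. After: A=2 B=0 C=0 D=0 ZF=0 PC=1
Step 2: PC=1 exec 'MOV B, 3'. After: A=2 B=3 C=0 D=0 ZF=0 PC=2
Step 3: PC=2 exec 'SUB A, B'. After: A=-1 B=3 C=0 D=0 ZF=0 PC=3
Step 4: PC=3 exec 'JZ 6'. After: A=-1 B=3 C=0 D=0 ZF=0 PC=4
Step 5: PC=4 exec 'ADD C, 8'. After: A=-1 B=3 C=8 D=0 ZF=0 PC=5
Step 6: PC=5 exec 'MOV A, 5'. After: A=5 B=3 C=8 D=0 ZF=0 PC=6
Step 7: PC=6 exec 'HALT'. After: A=5 B=3 C=8 D=0 ZF=0 PC=6 HALTED

Answer: yes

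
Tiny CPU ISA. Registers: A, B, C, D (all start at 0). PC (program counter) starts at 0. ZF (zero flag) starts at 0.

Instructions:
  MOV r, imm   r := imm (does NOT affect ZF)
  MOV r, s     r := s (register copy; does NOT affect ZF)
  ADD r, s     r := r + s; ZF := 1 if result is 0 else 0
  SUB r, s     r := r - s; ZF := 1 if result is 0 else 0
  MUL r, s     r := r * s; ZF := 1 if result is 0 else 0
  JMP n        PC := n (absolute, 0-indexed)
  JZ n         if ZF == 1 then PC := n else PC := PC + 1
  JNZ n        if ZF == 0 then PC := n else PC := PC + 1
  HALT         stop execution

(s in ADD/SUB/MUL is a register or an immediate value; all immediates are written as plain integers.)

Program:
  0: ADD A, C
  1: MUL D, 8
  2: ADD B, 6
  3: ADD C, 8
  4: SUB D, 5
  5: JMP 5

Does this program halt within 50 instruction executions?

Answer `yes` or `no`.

Answer: no

Derivation:
Step 1: PC=0 exec 'ADD A, C'. After: A=0 B=0 C=0 D=0 ZF=1 PC=1
Step 2: PC=1 exec 'MUL D, 8'. After: A=0 B=0 C=0 D=0 ZF=1 PC=2
Step 3: PC=2 exec 'ADD B, 6'. After: A=0 B=6 C=0 D=0 ZF=0 PC=3
Step 4: PC=3 exec 'ADD C, 8'. After: A=0 B=6 C=8 D=0 ZF=0 PC=4
Step 5: PC=4 exec 'SUB D, 5'. After: A=0 B=6 C=8 D=-5 ZF=0 PC=5
Step 6: PC=5 exec 'JMP 5'. After: A=0 B=6 C=8 D=-5 ZF=0 PC=5
State after step 6 equals state after step 5: the program is in a cycle of length 1 and will never halt.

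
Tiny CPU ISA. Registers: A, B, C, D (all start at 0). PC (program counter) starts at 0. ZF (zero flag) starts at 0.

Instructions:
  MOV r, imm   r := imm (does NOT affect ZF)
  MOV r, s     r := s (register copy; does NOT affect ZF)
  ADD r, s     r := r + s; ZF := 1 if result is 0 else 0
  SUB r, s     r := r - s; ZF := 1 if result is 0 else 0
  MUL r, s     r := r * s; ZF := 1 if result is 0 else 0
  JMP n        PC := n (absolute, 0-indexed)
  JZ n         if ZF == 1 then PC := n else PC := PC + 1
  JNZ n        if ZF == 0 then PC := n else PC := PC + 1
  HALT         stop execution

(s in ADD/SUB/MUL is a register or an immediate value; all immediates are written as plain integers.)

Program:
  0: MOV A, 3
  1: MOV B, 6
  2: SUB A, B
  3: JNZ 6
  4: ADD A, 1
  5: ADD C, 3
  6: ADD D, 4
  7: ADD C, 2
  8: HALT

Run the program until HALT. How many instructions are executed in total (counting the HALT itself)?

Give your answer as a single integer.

Step 1: PC=0 exec 'MOV A, 3'. After: A=3 B=0 C=0 D=0 ZF=0 PC=1
Step 2: PC=1 exec 'MOV B, 6'. After: A=3 B=6 C=0 D=0 ZF=0 PC=2
Step 3: PC=2 exec 'SUB A, B'. After: A=-3 B=6 C=0 D=0 ZF=0 PC=3
Step 4: PC=3 exec 'JNZ 6'. After: A=-3 B=6 C=0 D=0 ZF=0 PC=6
Step 5: PC=6 exec 'ADD D, 4'. After: A=-3 B=6 C=0 D=4 ZF=0 PC=7
Step 6: PC=7 exec 'ADD C, 2'. After: A=-3 B=6 C=2 D=4 ZF=0 PC=8
Step 7: PC=8 exec 'HALT'. After: A=-3 B=6 C=2 D=4 ZF=0 PC=8 HALTED
Total instructions executed: 7

Answer: 7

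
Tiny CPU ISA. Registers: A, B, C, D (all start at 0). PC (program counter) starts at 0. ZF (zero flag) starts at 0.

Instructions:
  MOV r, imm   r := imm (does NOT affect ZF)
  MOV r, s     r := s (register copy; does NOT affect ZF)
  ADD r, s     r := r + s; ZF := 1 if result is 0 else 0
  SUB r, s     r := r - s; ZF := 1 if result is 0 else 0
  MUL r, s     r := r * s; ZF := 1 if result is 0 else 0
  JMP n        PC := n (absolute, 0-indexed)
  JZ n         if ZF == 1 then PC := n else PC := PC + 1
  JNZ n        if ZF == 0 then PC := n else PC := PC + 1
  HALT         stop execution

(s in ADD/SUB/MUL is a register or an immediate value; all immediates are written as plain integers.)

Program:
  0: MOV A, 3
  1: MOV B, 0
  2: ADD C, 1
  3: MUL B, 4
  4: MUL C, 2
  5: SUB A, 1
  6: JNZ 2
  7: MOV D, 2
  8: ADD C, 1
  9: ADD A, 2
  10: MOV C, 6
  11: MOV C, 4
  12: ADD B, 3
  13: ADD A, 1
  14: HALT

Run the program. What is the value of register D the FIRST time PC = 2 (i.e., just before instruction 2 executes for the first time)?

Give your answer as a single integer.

Step 1: PC=0 exec 'MOV A, 3'. After: A=3 B=0 C=0 D=0 ZF=0 PC=1
Step 2: PC=1 exec 'MOV B, 0'. After: A=3 B=0 C=0 D=0 ZF=0 PC=2
First time PC=2: D=0

0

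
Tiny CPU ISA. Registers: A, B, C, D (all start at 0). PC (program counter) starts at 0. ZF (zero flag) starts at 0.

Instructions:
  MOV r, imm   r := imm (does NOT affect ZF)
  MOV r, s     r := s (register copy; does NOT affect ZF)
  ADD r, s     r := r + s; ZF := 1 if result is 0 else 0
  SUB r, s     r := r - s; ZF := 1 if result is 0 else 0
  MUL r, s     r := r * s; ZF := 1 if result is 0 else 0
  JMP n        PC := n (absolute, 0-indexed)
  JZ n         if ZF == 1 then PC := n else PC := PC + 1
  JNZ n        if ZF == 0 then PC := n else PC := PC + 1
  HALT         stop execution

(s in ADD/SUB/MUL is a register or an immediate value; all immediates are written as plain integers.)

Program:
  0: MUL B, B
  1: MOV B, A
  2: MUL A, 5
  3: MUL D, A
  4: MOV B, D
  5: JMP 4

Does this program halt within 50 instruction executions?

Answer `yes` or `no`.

Answer: no

Derivation:
Step 1: PC=0 exec 'MUL B, B'. After: A=0 B=0 C=0 D=0 ZF=1 PC=1
Step 2: PC=1 exec 'MOV B, A'. After: A=0 B=0 C=0 D=0 ZF=1 PC=2
Step 3: PC=2 exec 'MUL A, 5'. After: A=0 B=0 C=0 D=0 ZF=1 PC=3
Step 4: PC=3 exec 'MUL D, A'. After: A=0 B=0 C=0 D=0 ZF=1 PC=4
Step 5: PC=4 exec 'MOV B, D'. After: A=0 B=0 C=0 D=0 ZF=1 PC=5
Step 6: PC=5 exec 'JMP 4'. After: A=0 B=0 C=0 D=0 ZF=1 PC=4
State after step 6 equals state after step 4: the program is in a cycle of length 2 and will never halt.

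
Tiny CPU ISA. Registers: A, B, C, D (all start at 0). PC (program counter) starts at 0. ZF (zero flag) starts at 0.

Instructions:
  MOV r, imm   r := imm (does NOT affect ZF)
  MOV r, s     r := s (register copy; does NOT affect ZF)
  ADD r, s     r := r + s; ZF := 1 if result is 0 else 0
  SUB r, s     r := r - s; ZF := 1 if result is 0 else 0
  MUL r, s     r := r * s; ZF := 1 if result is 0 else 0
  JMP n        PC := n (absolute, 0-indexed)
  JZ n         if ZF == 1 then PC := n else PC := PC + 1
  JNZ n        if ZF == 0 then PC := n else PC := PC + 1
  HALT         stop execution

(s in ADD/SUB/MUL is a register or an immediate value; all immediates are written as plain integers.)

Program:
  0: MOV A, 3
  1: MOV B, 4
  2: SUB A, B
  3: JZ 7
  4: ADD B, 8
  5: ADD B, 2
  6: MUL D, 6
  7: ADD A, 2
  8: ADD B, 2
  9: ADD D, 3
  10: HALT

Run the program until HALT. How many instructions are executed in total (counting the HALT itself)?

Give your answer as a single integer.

Answer: 11

Derivation:
Step 1: PC=0 exec 'MOV A, 3'. After: A=3 B=0 C=0 D=0 ZF=0 PC=1
Step 2: PC=1 exec 'MOV B, 4'. After: A=3 B=4 C=0 D=0 ZF=0 PC=2
Step 3: PC=2 exec 'SUB A, B'. After: A=-1 B=4 C=0 D=0 ZF=0 PC=3
Step 4: PC=3 exec 'JZ 7'. After: A=-1 B=4 C=0 D=0 ZF=0 PC=4
Step 5: PC=4 exec 'ADD B, 8'. After: A=-1 B=12 C=0 D=0 ZF=0 PC=5
Step 6: PC=5 exec 'ADD B, 2'. After: A=-1 B=14 C=0 D=0 ZF=0 PC=6
Step 7: PC=6 exec 'MUL D, 6'. After: A=-1 B=14 C=0 D=0 ZF=1 PC=7
Step 8: PC=7 exec 'ADD A, 2'. After: A=1 B=14 C=0 D=0 ZF=0 PC=8
Step 9: PC=8 exec 'ADD B, 2'. After: A=1 B=16 C=0 D=0 ZF=0 PC=9
Step 10: PC=9 exec 'ADD D, 3'. After: A=1 B=16 C=0 D=3 ZF=0 PC=10
Step 11: PC=10 exec 'HALT'. After: A=1 B=16 C=0 D=3 ZF=0 PC=10 HALTED
Total instructions executed: 11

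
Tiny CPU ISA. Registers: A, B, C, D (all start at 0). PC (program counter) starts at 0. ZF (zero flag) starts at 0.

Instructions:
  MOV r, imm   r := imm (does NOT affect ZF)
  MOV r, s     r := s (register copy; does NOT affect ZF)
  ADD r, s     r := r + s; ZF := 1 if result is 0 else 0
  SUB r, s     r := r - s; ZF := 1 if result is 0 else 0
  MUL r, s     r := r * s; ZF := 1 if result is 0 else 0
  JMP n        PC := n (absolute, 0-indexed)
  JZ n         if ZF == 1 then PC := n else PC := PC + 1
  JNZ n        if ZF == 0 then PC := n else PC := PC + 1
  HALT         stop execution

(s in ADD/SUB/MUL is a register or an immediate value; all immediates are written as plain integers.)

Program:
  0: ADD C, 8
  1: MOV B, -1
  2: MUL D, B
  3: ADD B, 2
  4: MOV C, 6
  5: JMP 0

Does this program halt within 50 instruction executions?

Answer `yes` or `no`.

Step 1: PC=0 exec 'ADD C, 8'. After: A=0 B=0 C=8 D=0 ZF=0 PC=1
Step 2: PC=1 exec 'MOV B, -1'. After: A=0 B=-1 C=8 D=0 ZF=0 PC=2
Step 3: PC=2 exec 'MUL D, B'. After: A=0 B=-1 C=8 D=0 ZF=1 PC=3
Step 4: PC=3 exec 'ADD B, 2'. After: A=0 B=1 C=8 D=0 ZF=0 PC=4
Step 5: PC=4 exec 'MOV C, 6'. After: A=0 B=1 C=6 D=0 ZF=0 PC=5
Step 6: PC=5 exec 'JMP 0'. After: A=0 B=1 C=6 D=0 ZF=0 PC=0
Step 7: PC=0 exec 'ADD C, 8'. After: A=0 B=1 C=14 D=0 ZF=0 PC=1
Step 8: PC=1 exec 'MOV B, -1'. After: A=0 B=-1 C=14 D=0 ZF=0 PC=2
Step 9: PC=2 exec 'MUL D, B'. After: A=0 B=-1 C=14 D=0 ZF=1 PC=3
Step 10: PC=3 exec 'ADD B, 2'. After: A=0 B=1 C=14 D=0 ZF=0 PC=4
Step 11: PC=4 exec 'MOV C, 6'. After: A=0 B=1 C=6 D=0 ZF=0 PC=5
State after step 11 equals state after step 5: the program is in a cycle of length 6 and will never halt.

Answer: no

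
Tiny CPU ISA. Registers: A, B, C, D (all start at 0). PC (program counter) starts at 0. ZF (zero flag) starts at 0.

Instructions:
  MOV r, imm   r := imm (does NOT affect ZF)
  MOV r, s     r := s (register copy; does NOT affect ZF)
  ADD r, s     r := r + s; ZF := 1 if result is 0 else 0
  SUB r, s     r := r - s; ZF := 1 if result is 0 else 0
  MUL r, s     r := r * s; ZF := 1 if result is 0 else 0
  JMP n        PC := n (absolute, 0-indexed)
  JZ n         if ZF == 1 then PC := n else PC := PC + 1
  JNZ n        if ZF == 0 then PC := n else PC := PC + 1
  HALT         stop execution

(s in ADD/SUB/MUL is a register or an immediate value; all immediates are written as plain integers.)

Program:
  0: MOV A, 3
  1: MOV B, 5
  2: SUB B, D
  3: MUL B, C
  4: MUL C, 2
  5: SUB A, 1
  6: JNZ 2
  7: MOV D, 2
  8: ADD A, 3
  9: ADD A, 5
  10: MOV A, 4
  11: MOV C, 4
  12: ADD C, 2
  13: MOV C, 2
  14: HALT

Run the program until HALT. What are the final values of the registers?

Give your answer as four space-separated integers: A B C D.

Step 1: PC=0 exec 'MOV A, 3'. After: A=3 B=0 C=0 D=0 ZF=0 PC=1
Step 2: PC=1 exec 'MOV B, 5'. After: A=3 B=5 C=0 D=0 ZF=0 PC=2
Step 3: PC=2 exec 'SUB B, D'. After: A=3 B=5 C=0 D=0 ZF=0 PC=3
Step 4: PC=3 exec 'MUL B, C'. After: A=3 B=0 C=0 D=0 ZF=1 PC=4
Step 5: PC=4 exec 'MUL C, 2'. After: A=3 B=0 C=0 D=0 ZF=1 PC=5
Step 6: PC=5 exec 'SUB A, 1'. After: A=2 B=0 C=0 D=0 ZF=0 PC=6
Step 7: PC=6 exec 'JNZ 2'. After: A=2 B=0 C=0 D=0 ZF=0 PC=2
Step 8: PC=2 exec 'SUB B, D'. After: A=2 B=0 C=0 D=0 ZF=1 PC=3
Step 9: PC=3 exec 'MUL B, C'. After: A=2 B=0 C=0 D=0 ZF=1 PC=4
Step 10: PC=4 exec 'MUL C, 2'. After: A=2 B=0 C=0 D=0 ZF=1 PC=5
Step 11: PC=5 exec 'SUB A, 1'. After: A=1 B=0 C=0 D=0 ZF=0 PC=6
Step 12: PC=6 exec 'JNZ 2'. After: A=1 B=0 C=0 D=0 ZF=0 PC=2
Step 13: PC=2 exec 'SUB B, D'. After: A=1 B=0 C=0 D=0 ZF=1 PC=3
Step 14: PC=3 exec 'MUL B, C'. After: A=1 B=0 C=0 D=0 ZF=1 PC=4
Step 15: PC=4 exec 'MUL C, 2'. After: A=1 B=0 C=0 D=0 ZF=1 PC=5
Step 16: PC=5 exec 'SUB A, 1'. After: A=0 B=0 C=0 D=0 ZF=1 PC=6
Step 17: PC=6 exec 'JNZ 2'. After: A=0 B=0 C=0 D=0 ZF=1 PC=7
Step 18: PC=7 exec 'MOV D, 2'. After: A=0 B=0 C=0 D=2 ZF=1 PC=8
Step 19: PC=8 exec 'ADD A, 3'. After: A=3 B=0 C=0 D=2 ZF=0 PC=9
Step 20: PC=9 exec 'ADD A, 5'. After: A=8 B=0 C=0 D=2 ZF=0 PC=10
Step 21: PC=10 exec 'MOV A, 4'. After: A=4 B=0 C=0 D=2 ZF=0 PC=11
Step 22: PC=11 exec 'MOV C, 4'. After: A=4 B=0 C=4 D=2 ZF=0 PC=12
Step 23: PC=12 exec 'ADD C, 2'. After: A=4 B=0 C=6 D=2 ZF=0 PC=13
Step 24: PC=13 exec 'MOV C, 2'. After: A=4 B=0 C=2 D=2 ZF=0 PC=14
Step 25: PC=14 exec 'HALT'. After: A=4 B=0 C=2 D=2 ZF=0 PC=14 HALTED

Answer: 4 0 2 2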